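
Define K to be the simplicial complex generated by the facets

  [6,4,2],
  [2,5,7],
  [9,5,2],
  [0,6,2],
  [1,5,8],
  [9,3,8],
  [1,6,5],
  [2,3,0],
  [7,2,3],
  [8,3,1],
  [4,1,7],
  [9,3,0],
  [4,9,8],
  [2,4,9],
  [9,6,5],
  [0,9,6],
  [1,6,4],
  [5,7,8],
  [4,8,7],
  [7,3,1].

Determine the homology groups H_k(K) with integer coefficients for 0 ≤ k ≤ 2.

H_0 ≅ Z,  H_1 ≅ Z ⊕ Z_2,  H_2 = 0.

We work with the vertex ordering 0 < 1 < 2 < 3 < 4 < 5 < 6 < 7 < 8 < 9. The simplices of K, each written with vertices in increasing order, are:

  0-simplices (10): [0], [1], [2], [3], [4], [5], [6], [7], [8], [9]
  1-simplices (30): (30 of them)
  2-simplices (20): (20 of them)

Hence C_0 ≅ Z^10, C_1 ≅ Z^30, C_2 ≅ Z^20.

∂_1: C_1 → C_0 maps an edge to its endpoints' difference, ∂[p,q] = q − p. For instance
  ∂[2,7] = [7] − [2].
The 10×30 boundary matrix has rank 9 and Smith normal form diag(1,1,1,1,1,1,1,1,1).

∂_2: C_2 → C_1 acts by ∂[p,q,r] = [q,r] − [p,r] + [p,q]. For instance
  ∂[0,6,9] = [6,9] − [0,9] + [0,6],
  ∂[0,2,3] = [2,3] − [0,3] + [0,2].
The resulting 30×20 matrix has rank 20, and its Smith normal form has invariant factors (1,1,1,1,1,1,1,1,1,1,1,1,1,1,1,1,1,1,1,2).

Now H_k = ker ∂_k / im ∂_{k+1}, so:

  H_0: rank C_0 − rank ∂_1 = 10 − 9 = 1, and the invariant factors of ∂_1 are all 1, so H_0 ≅ Z.
  H_1: rank ker ∂_1 − rank ∂_2 = (30 − 9) − 20 = 1, and ∂_2 has invariant factor 2 > 1, so H_1 ≅ Z ⊕ Z_2.
  H_2: rank ker ∂_2 − rank ∂_3 = (20 − 20) − 0 = 0, and there is no ∂_3, so H_2 ≅ 0.

As a check, the Euler characteristic is 10 − 30 + 20 = 0, which agrees with 1 − 1 + 0 = 0.
(K is a triangulation of the Klein bottle.)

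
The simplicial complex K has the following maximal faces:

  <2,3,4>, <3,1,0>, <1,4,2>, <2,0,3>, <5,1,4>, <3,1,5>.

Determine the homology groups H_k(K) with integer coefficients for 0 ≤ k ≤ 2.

Order the vertices as 0 < 1 < 2 < 3 < 4 < 5. Listing each simplex with vertices in this order, K has dimension 2 with simplices:

  0-simplices (6): [0], [1], [2], [3], [4], [5]
  1-simplices (12): [0,1], [0,2], [0,3], [1,2], [1,3], [1,4], [1,5], [2,3], [2,4], [3,4], [3,5], [4,5]
  2-simplices (6): [0,1,3], [0,2,3], [1,2,4], [1,3,5], [1,4,5], [2,3,4]

Hence C_0 ≅ Z^6, C_1 ≅ Z^12, C_2 ≅ Z^6.

∂_1: C_1 → C_0 sends each edge [p,q] (with p < q) to q − p.
This gives a 6×12 integer matrix of rank 5; reducing to Smith normal form yields diagonal entries (1,1,1,1,1).

∂_2: C_2 → C_1 sends each 2-simplex [p,q,r] to [q,r] − [p,r] + [p,q]. For instance
  ∂[1,3,5] = [3,5] − [1,5] + [1,3],
  ∂[1,2,4] = [2,4] − [1,4] + [1,2].
As a 12×6 matrix over Z this has rank 6, with invariant factors (1,1,1,1,1,1).

Reading off H_k = ker ∂_k / im ∂_{k+1}:

  H_0: rank C_0 − rank ∂_1 = 6 − 5 = 1, and the invariant factors of ∂_1 are all 1, so H_0 ≅ Z.
  H_1: rank ker ∂_1 − rank ∂_2 = (12 − 5) − 6 = 1, and the invariant factors of ∂_2 are all 1, so H_1 ≅ Z.
  H_2: rank ker ∂_2 − rank ∂_3 = (6 − 6) − 0 = 0, and there is no ∂_3, so H_2 ≅ 0.

(K is a triangulation of the cylinder S^1 x I.)

H_0 = Z,  H_1 = Z,  H_2 = 0.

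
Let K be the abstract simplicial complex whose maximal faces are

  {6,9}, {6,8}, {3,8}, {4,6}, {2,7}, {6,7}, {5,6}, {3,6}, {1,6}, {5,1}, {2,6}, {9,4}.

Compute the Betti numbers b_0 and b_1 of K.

We work with the vertex ordering 1 < 2 < 3 < 4 < 5 < 6 < 7 < 8 < 9. The simplices of K, each written with vertices in increasing order, are:

  0-simplices (9): [1], [2], [3], [4], [5], [6], [7], [8], [9]
  1-simplices (12): [1,5], [1,6], [2,6], [2,7], [3,6], [3,8], [4,6], [4,9], [5,6], [6,7], [6,8], [6,9]

Hence C_0 ≅ Z^9, C_1 ≅ Z^12.

Boundary ∂_1: C_1 → C_0 maps an edge to its endpoints' difference, ∂[p,q] = q − p. For instance
  ∂[6,8] = [8] − [6].
The 9×12 boundary matrix has rank 8 and Smith normal form diag(1,1,1,1,1,1,1,1).

From H_k ≅ ker(∂_k) / im(∂_{k+1}) we obtain:

  H_0: rank C_0 − rank ∂_1 = 9 − 8 = 1, and the invariant factors of ∂_1 are all 1, so H_0 = Z.
  H_1: rank ker ∂_1 − rank ∂_2 = (12 − 8) − 0 = 4, and there is no ∂_2, so H_1 = Z^4.

(K is a triangulation of a wedge of 4 circles.)

Hence the Betti numbers are b_0 = 1, b_1 = 4.

b_0 = 1, b_1 = 4.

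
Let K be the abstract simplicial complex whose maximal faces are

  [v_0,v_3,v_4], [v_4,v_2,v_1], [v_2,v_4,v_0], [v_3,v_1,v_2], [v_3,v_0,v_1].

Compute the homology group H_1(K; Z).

Take the total order v_0 < v_1 < v_2 < v_3 < v_4 on the vertex set. Then K (dimension 2) consists of the simplices:

  0-simplices (5): [v_0], [v_1], [v_2], [v_3], [v_4]
  1-simplices (10): [v_0,v_1], [v_0,v_2], [v_0,v_3], [v_0,v_4], [v_1,v_2], [v_1,v_3], [v_1,v_4], [v_2,v_3], [v_2,v_4], [v_3,v_4]
  2-simplices (5): [v_0,v_1,v_3], [v_0,v_2,v_4], [v_0,v_3,v_4], [v_1,v_2,v_3], [v_1,v_2,v_4]

giving chain groups C_0 ≅ Z^5, C_1 ≅ Z^10, C_2 ≅ Z^5.

∂_1: C_1 → C_0 is given by ∂[p,q] = [q] − [p]. For instance
  ∂[v_2,v_4] = [v_4] − [v_2].
As a 5×10 matrix over Z this has rank 4, with invariant factors (1,1,1,1).

∂_2: C_2 → C_1 acts by ∂[p,q,r] = [q,r] − [p,r] + [p,q]. For instance
  ∂[v_0,v_3,v_4] = [v_3,v_4] − [v_0,v_4] + [v_0,v_3],
  ∂[v_1,v_2,v_4] = [v_2,v_4] − [v_1,v_4] + [v_1,v_2].
As a 10×5 matrix over Z this has rank 5, with invariant factors (1,1,1,1,1).

From H_k ≅ ker(∂_k) / im(∂_{k+1}) we obtain:

  H_1: rank ker ∂_1 − rank ∂_2 = (10 − 4) − 5 = 1, and the invariant factors of ∂_2 are all 1, so H_1 ≅ Z.

(K is a triangulation of the Möbius band.)

H_1 ≅ Z.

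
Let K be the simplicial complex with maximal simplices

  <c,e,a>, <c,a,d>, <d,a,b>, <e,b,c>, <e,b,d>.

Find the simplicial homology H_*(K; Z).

H_0 = Z,  H_1 = Z,  H_2 = 0.

Fix the vertex order a < b < c < d < e and write every simplex with vertices in increasing order. Then dim K = 2 and the simplices of K are:

  0-simplices (5): a, b, c, d, e
  1-simplices (10): ab, ac, ad, ae, bc, bd, be, cd, ce, de
  2-simplices (5): abd, acd, ace, bce, bde

giving chain groups C_0 ≅ Z^5, C_1 ≅ Z^10, C_2 ≅ Z^5.

Boundary ∂_1: C_1 → C_0 is given by ∂[p,q] = [q] − [p].
The resulting 5×10 matrix has rank 4, and its Smith normal form has invariant factors (1,1,1,1).

The boundary map ∂_2: C_2 → C_1 sends each 2-simplex [p,q,r] to [q,r] − [p,r] + [p,q]. For instance
  ∂ace = ce − ae + ac,
  ∂bde = de − be + bd.
As a 10×5 matrix over Z this has rank 5, with invariant factors (1,1,1,1,1).

Computing H_k = (kernel of ∂_k) / (image of ∂_{k+1}):

  H_0: rank C_0 − rank ∂_1 = 5 − 4 = 1, and the invariant factors of ∂_1 are all 1, so H_0 = Z.
  H_1: rank ker ∂_1 − rank ∂_2 = (10 − 4) − 5 = 1, and the invariant factors of ∂_2 are all 1, so H_1 = Z.
  H_2: rank ker ∂_2 − rank ∂_3 = (5 − 5) − 0 = 0, and there is no ∂_3, so H_2 = 0.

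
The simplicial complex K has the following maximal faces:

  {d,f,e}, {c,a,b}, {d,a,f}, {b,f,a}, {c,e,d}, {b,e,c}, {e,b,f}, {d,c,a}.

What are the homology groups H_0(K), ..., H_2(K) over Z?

H_0 = Z,  H_1 = 0,  H_2 = Z.

We work with the vertex ordering a < b < c < d < e < f. The simplices of K, each written with vertices in increasing order, are:

  0-simplices (6): a, b, c, d, e, f
  1-simplices (12): ab, ac, ad, af, bc, be, bf, cd, ce, de, df, ef
  2-simplices (8): abc, abf, acd, adf, bce, bef, cde, def

Hence C_0 ≅ Z^6, C_1 ≅ Z^12, C_2 ≅ Z^8.

∂_1: C_1 → C_0 is given by ∂[p,q] = [q] − [p].
The 6×12 boundary matrix has rank 5 and Smith normal form diag(1,1,1,1,1).

Boundary ∂_2: C_2 → C_1 sends each 2-simplex [p,q,r] to [q,r] − [p,r] + [p,q]. For instance
  ∂abf = bf − af + ab,
  ∂bce = ce − be + bc.
This gives a 12×8 integer matrix of rank 7; reducing to Smith normal form yields diagonal entries (1,1,1,1,1,1,1).

From H_k ≅ ker(∂_k) / im(∂_{k+1}) we obtain:

  H_0: rank C_0 − rank ∂_1 = 6 − 5 = 1, and the invariant factors of ∂_1 are all 1, so H_0 = Z.
  H_1: rank ker ∂_1 − rank ∂_2 = (12 − 5) − 7 = 0, and the invariant factors of ∂_2 are all 1, so H_1 = 0.
  H_2: rank ker ∂_2 − rank ∂_3 = (8 − 7) − 0 = 1, and there is no ∂_3, so H_2 = Z.

As a check, the Euler characteristic is 6 − 12 + 8 = 2, which agrees with 1 − 0 + 1 = 2.
(K is a triangulation of the 2-sphere S^2.)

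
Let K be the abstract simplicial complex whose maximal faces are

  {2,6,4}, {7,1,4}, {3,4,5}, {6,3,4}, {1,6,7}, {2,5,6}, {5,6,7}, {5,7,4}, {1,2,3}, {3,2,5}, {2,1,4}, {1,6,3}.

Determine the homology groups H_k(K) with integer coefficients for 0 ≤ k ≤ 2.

H_0 = Z,  H_1 = Z/2,  H_2 = 0.

Order the vertices as 1 < 2 < 3 < 4 < 5 < 6 < 7. Listing each simplex with vertices in this order, K has dimension 2 with simplices:

  0-simplices (7): [1], [2], [3], [4], [5], [6], [7]
  1-simplices (18): [1,2], [1,3], [1,4], [1,6], [1,7], [2,3], [2,4], [2,5], [2,6], [3,4], [3,5], [3,6], [4,5], [4,6], [4,7], [5,6], [5,7], [6,7]
  2-simplices (12): [1,2,3], [1,2,4], [1,3,6], [1,4,7], [1,6,7], [2,3,5], [2,4,6], [2,5,6], [3,4,5], [3,4,6], [4,5,7], [5,6,7]

so the chain groups are C_0 ≅ Z^7, C_1 ≅ Z^18, C_2 ≅ Z^12.

∂_1: C_1 → C_0 is given by ∂[p,q] = [q] − [p].
The resulting 7×18 matrix has rank 6, and its Smith normal form has invariant factors (1,1,1,1,1,1).

∂_2: C_2 → C_1 maps a triangle to the signed sum of its edges. For instance
  ∂[3,4,5] = [4,5] − [3,5] + [3,4],
  ∂[4,5,7] = [5,7] − [4,7] + [4,5].
This gives a 18×12 integer matrix of rank 12; reducing to Smith normal form yields diagonal entries (1,1,1,1,1,1,1,1,1,1,1,2).

Reading off H_k = ker ∂_k / im ∂_{k+1}:

  H_0: rank C_0 − rank ∂_1 = 7 − 6 = 1, and the invariant factors of ∂_1 are all 1, so H_0 = Z.
  H_1: rank ker ∂_1 − rank ∂_2 = (18 − 6) − 12 = 0, and ∂_2 has invariant factor 2 > 1, so H_1 = Z/2.
  H_2: rank ker ∂_2 − rank ∂_3 = (12 − 12) − 0 = 0, and there is no ∂_3, so H_2 = 0.

As a check, the Euler characteristic is 7 − 18 + 12 = 1, which agrees with 1 − 0 + 0 = 1.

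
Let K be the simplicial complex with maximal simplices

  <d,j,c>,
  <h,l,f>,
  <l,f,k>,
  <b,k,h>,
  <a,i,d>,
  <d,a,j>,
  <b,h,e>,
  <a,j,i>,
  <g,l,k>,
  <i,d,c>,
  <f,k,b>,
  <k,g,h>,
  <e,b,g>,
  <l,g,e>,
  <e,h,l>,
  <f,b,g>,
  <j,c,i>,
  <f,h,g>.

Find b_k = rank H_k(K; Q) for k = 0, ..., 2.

Take the total order a < b < c < d < e < f < g < h < i < j < k < l on the vertex set. Then K (dimension 2) consists of the simplices:

  0-simplices (12): a, b, c, d, e, f, g, h, i, j, k, l
  1-simplices (27): ad, ai, aj, be, bf, bg, bh, bk, cd, ci, cj, di, dj, eg, eh, el, fg, fh, fk, fl, gh, gk, gl, hk, hl, ij, kl
  2-simplices (18): adi, adj, aij, beg, beh, bfg, bfk, bhk, cdi, cdj, cij, egl, ehl, fgh, fhl, fkl, ghk, gkl

so the chain groups are C_0 ≅ Z^12, C_1 ≅ Z^27, C_2 ≅ Z^18.

Boundary ∂_1: C_1 → C_0 sends each edge [p,q] (with p < q) to q − p.
The resulting 12×27 matrix has rank 10, and its Smith normal form has invariant factors (1,1,1,1,1,1,1,1,1,1).

∂_2: C_2 → C_1 acts by ∂[p,q,r] = [q,r] − [p,r] + [p,q]. For instance
  ∂egl = gl − el + eg,
  ∂cij = ij − cj + ci.
The resulting 27×18 matrix has rank 17, and its Smith normal form has invariant factors (1,1,1,1,1,1,1,1,1,1,1,1,1,1,1,1,2).

Now H_k = ker ∂_k / im ∂_{k+1}, so:

  H_0: rank C_0 − rank ∂_1 = 12 − 10 = 2, and the invariant factors of ∂_1 are all 1, so H_0 ≅ Z^2.
  H_1: rank ker ∂_1 − rank ∂_2 = (27 − 10) − 17 = 0, and ∂_2 has invariant factor 2 > 1, so H_1 ≅ Z/2.
  H_2: rank ker ∂_2 − rank ∂_3 = (18 − 17) − 0 = 1, and there is no ∂_3, so H_2 ≅ Z.

(K is a triangulation of the disjoint union of the 2-sphere S^2 and the real projective plane RP^2.)

Hence the Betti numbers are b_0 = 2, b_1 = 0, b_2 = 1.

b_0 = 2, b_1 = 0, b_2 = 1.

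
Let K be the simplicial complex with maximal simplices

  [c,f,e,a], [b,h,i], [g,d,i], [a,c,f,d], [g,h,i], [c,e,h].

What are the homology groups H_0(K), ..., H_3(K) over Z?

H_0 ≅ Z,  H_1 ≅ Z,  H_2 = 0,  H_3 = 0.

Take the total order a < b < c < d < e < f < g < h < i on the vertex set. Then K (dimension 3) consists of the simplices:

  0-simplices (9): a, b, c, d, e, f, g, h, i
  1-simplices (18): ac, ad, ae, af, bh, bi, cd, ce, cf, ch, df, dg, di, ef, eh, gh, gi, hi
  2-simplices (11): acd, ace, acf, adf, aef, bhi, cdf, cef, ceh, dgi, ghi
  3-simplices (2): acdf, acef

so the chain groups are C_0 ≅ Z^9, C_1 ≅ Z^18, C_2 ≅ Z^11, C_3 ≅ Z^2.

Boundary ∂_1: C_1 → C_0 sends each edge [p,q] (with p < q) to q − p.
The 9×18 boundary matrix has rank 8 and Smith normal form diag(1,1,1,1,1,1,1,1).

Boundary ∂_2: C_2 → C_1 maps a triangle to the signed sum of its edges. For instance
  ∂cdf = df − cf + cd,
  ∂dgi = gi − di + dg.
This gives a 18×11 integer matrix of rank 9; reducing to Smith normal form yields diagonal entries (1,1,1,1,1,1,1,1,1).

∂_3: C_3 → C_2 sends each 3-simplex σ to the alternating sum Σ_i (−1)^i (σ with its i-th vertex removed). For instance
  ∂acdf = cdf − adf + acf − acd,
  ∂acef = cef − aef + acf − ace.
The 11×2 boundary matrix has rank 2 and Smith normal form diag(1,1).

Computing H_k = (kernel of ∂_k) / (image of ∂_{k+1}):

  H_0: rank C_0 − rank ∂_1 = 9 − 8 = 1, and the invariant factors of ∂_1 are all 1, so H_0 ≅ Z.
  H_1: rank ker ∂_1 − rank ∂_2 = (18 − 8) − 9 = 1, and the invariant factors of ∂_2 are all 1, so H_1 ≅ Z.
  H_2: rank ker ∂_2 − rank ∂_3 = (11 − 9) − 2 = 0, and the invariant factors of ∂_3 are all 1, so H_2 ≅ 0.
  H_3: rank ker ∂_3 − rank ∂_4 = (2 − 2) − 0 = 0, and there is no ∂_4, so H_3 ≅ 0.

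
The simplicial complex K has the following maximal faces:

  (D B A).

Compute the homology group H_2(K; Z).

Order the vertices as A < B < D. Listing each simplex with vertices in this order, K has dimension 2 with simplices:

  0-simplices (3): A, B, D
  1-simplices (3): AB, AD, BD
  2-simplices (1): ABD

so the chain groups are C_0 ≅ Z^3, C_1 ≅ Z^3, C_2 ≅ Z^1.

The boundary map ∂_1: C_1 → C_0 sends each edge [p,q] (with p < q) to q − p.
The 3×3 boundary matrix has rank 2 and Smith normal form diag(1,1).

∂_2: C_2 → C_1 acts by ∂[p,q,r] = [q,r] − [p,r] + [p,q]. For instance
  ∂ABD = BD − AD + AB.
The resulting 3×1 matrix has rank 1, and its Smith normal form has invariant factors (1).

Computing H_k = (kernel of ∂_k) / (image of ∂_{k+1}):

  H_2: rank ker ∂_2 − rank ∂_3 = (1 − 1) − 0 = 0, and there is no ∂_3, so H_2 = 0.

H_2 ≅ 0.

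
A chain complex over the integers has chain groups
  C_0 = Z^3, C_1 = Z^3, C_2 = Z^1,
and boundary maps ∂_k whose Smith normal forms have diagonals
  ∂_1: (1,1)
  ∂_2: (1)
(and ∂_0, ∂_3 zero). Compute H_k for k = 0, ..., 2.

H_0 ≅ Z,  H_1 = 0,  H_2 = 0.

H_0: b_0 = 3 − 0 − 2 = 1; torsion from ∂_1 factors > 1: none. So H_0 ≅ Z.
H_1: b_1 = 3 − 2 − 1 = 0; torsion from ∂_2 factors > 1: none. So H_1 ≅ 0.
H_2: b_2 = 1 − 1 − 0 = 0; torsion from ∂_3 factors > 1: none. So H_2 ≅ 0.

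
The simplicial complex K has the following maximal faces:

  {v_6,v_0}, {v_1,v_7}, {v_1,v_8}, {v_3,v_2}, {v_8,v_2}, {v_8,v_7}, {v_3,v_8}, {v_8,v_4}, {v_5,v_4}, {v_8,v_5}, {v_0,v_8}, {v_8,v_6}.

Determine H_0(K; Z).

H_0 = Z.

K has 9 vertices, 12 edges.
rank ∂_0 = 0, rank ∂_1 = 8 ⇒ b_0 = 9 − 0 − 8 = 1; all invariant factors of ∂_1 are 1 so no torsion. So H_0 = Z.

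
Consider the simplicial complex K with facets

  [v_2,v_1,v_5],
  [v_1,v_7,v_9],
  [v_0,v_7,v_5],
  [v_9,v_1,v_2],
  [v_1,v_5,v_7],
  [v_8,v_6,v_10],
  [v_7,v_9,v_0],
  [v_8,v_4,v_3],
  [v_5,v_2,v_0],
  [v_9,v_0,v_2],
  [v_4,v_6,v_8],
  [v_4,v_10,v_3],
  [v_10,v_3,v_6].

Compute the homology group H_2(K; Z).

Fix the vertex order v_0 < v_1 < v_2 < v_3 < v_4 < v_5 < v_6 < v_7 < v_8 < v_9 < v_10 and write every simplex with vertices in increasing order. Then dim K = 2 and the simplices of K are:

  0-simplices (11): [v_0], [v_1], [v_2], [v_3], [v_4], [v_5], [v_6], [v_7], [v_8], [v_9], [v_10]
  1-simplices (22): (22 of them)
  2-simplices (13): (13 of them)

so the chain groups are C_0 ≅ Z^11, C_1 ≅ Z^22, C_2 ≅ Z^13.

Boundary ∂_1: C_1 → C_0 maps an edge to its endpoints' difference, ∂[p,q] = q − p. For instance
  ∂[v_0,v_9] = [v_9] − [v_0].
The 11×22 boundary matrix has rank 9 and Smith normal form diag(1,1,1,1,1,1,1,1,1).

The boundary map ∂_2: C_2 → C_1 maps a triangle to the signed sum of its edges. For instance
  ∂[v_3,v_6,v_10] = [v_6,v_10] − [v_3,v_10] + [v_3,v_6],
  ∂[v_1,v_5,v_7] = [v_5,v_7] − [v_1,v_7] + [v_1,v_5].
This gives a 22×13 integer matrix of rank 12; reducing to Smith normal form yields diagonal entries (1,1,1,1,1,1,1,1,1,1,1,1).

Computing H_k = (kernel of ∂_k) / (image of ∂_{k+1}):

  H_2: rank ker ∂_2 − rank ∂_3 = (13 − 12) − 0 = 1, and there is no ∂_3, so H_2 ≅ Z.

H_2 = Z.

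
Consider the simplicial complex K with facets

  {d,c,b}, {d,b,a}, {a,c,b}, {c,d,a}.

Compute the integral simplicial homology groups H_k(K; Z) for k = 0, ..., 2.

H_0 ≅ Z,  H_1 = 0,  H_2 ≅ Z.

K has 4 vertices, 6 edges, 4 triangles.
rank ∂_0 = 0, rank ∂_1 = 3 ⇒ b_0 = 4 − 0 − 3 = 1; all invariant factors of ∂_1 are 1 so no torsion. So H_0 = Z.
rank ∂_1 = 3, rank ∂_2 = 3 ⇒ b_1 = 6 − 3 − 3 = 0; all invariant factors of ∂_2 are 1 so no torsion. So H_1 = 0.
rank ∂_2 = 3, rank ∂_3 = 0 ⇒ b_2 = 4 − 3 − 0 = 1. So H_2 = Z.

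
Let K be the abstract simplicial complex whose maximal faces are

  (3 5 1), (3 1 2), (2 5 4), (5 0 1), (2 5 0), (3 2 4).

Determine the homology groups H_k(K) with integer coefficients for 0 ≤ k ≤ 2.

H_0 = Z,  H_1 = Z,  H_2 = 0.

We work with the vertex ordering 0 < 1 < 2 < 3 < 4 < 5. The simplices of K, each written with vertices in increasing order, are:

  0-simplices (6): [0], [1], [2], [3], [4], [5]
  1-simplices (12): [0,1], [0,2], [0,5], [1,2], [1,3], [1,5], [2,3], [2,4], [2,5], [3,4], [3,5], [4,5]
  2-simplices (6): [0,1,5], [0,2,5], [1,2,3], [1,3,5], [2,3,4], [2,4,5]

giving chain groups C_0 ≅ Z^6, C_1 ≅ Z^12, C_2 ≅ Z^6.

∂_1: C_1 → C_0 sends each edge [p,q] (with p < q) to q − p.
This gives a 6×12 integer matrix of rank 5; reducing to Smith normal form yields diagonal entries (1,1,1,1,1).

Boundary ∂_2: C_2 → C_1 sends each 2-simplex [p,q,r] to [q,r] − [p,r] + [p,q]. For instance
  ∂[2,4,5] = [4,5] − [2,5] + [2,4],
  ∂[0,1,5] = [1,5] − [0,5] + [0,1].
As a 12×6 matrix over Z this has rank 6, with invariant factors (1,1,1,1,1,1).

Computing H_k = (kernel of ∂_k) / (image of ∂_{k+1}):

  H_0: rank C_0 − rank ∂_1 = 6 − 5 = 1, and the invariant factors of ∂_1 are all 1, so H_0 ≅ Z.
  H_1: rank ker ∂_1 − rank ∂_2 = (12 − 5) − 6 = 1, and the invariant factors of ∂_2 are all 1, so H_1 ≅ Z.
  H_2: rank ker ∂_2 − rank ∂_3 = (6 − 6) − 0 = 0, and there is no ∂_3, so H_2 ≅ 0.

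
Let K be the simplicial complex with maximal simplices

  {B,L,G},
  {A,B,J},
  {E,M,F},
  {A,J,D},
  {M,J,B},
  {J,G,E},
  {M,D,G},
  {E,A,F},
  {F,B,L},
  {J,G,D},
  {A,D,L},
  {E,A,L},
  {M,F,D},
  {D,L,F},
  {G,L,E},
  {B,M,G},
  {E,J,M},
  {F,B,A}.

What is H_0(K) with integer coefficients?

H_0 = Z.

Take the total order A < B < D < E < F < G < J < L < M on the vertex set. Then K (dimension 2) consists of the simplices:

  0-simplices (9): A, B, D, E, F, G, J, L, M
  1-simplices (27): AB, AD, AE, AF, AJ, AL, BF, BG, BJ, BL, BM, DF, DG, DJ, DL, DM, EF, EG, EJ, EL, EM, FL, FM, GJ, GL, GM, JM
  2-simplices (18): ABF, ABJ, ADJ, ADL, AEF, AEL, BFL, BGL, BGM, BJM, DFL, DFM, DGJ, DGM, EFM, EGJ, EGL, EJM

so the chain groups are C_0 ≅ Z^9, C_1 ≅ Z^27, C_2 ≅ Z^18.

Boundary ∂_1: C_1 → C_0 is given by ∂[p,q] = [q] − [p]. For instance
  ∂DJ = J − D.
As a 9×27 matrix over Z this has rank 8, with invariant factors (1,1,1,1,1,1,1,1).

Boundary ∂_2: C_2 → C_1 maps a triangle to the signed sum of its edges. For instance
  ∂ABJ = BJ − AJ + AB,
  ∂EJM = JM − EM + EJ.
As a 27×18 matrix over Z this has rank 18, with invariant factors (1,1,1,1,1,1,1,1,1,1,1,1,1,1,1,1,1,2).

Computing H_k = (kernel of ∂_k) / (image of ∂_{k+1}):

  H_0: rank C_0 − rank ∂_1 = 9 − 8 = 1, and the invariant factors of ∂_1 are all 1, so H_0 = Z.

(K is a triangulation of the Klein bottle.)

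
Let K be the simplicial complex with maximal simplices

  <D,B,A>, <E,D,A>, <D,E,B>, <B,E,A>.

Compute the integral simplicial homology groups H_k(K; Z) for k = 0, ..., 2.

H_0 = Z,  H_1 = 0,  H_2 = Z.

We work with the vertex ordering A < B < D < E. The simplices of K, each written with vertices in increasing order, are:

  0-simplices (4): A, B, D, E
  1-simplices (6): AB, AD, AE, BD, BE, DE
  2-simplices (4): ABD, ABE, ADE, BDE

giving chain groups C_0 ≅ Z^4, C_1 ≅ Z^6, C_2 ≅ Z^4.

The boundary map ∂_1: C_1 → C_0 maps an edge to its endpoints' difference, ∂[p,q] = q − p.
The 4×6 boundary matrix has rank 3 and Smith normal form diag(1,1,1).

The boundary map ∂_2: C_2 → C_1 maps a triangle to the signed sum of its edges. For instance
  ∂BDE = DE − BE + BD,
  ∂ADE = DE − AE + AD.
This gives a 6×4 integer matrix of rank 3; reducing to Smith normal form yields diagonal entries (1,1,1).

Reading off H_k = ker ∂_k / im ∂_{k+1}:

  H_0: rank C_0 − rank ∂_1 = 4 − 3 = 1, and the invariant factors of ∂_1 are all 1, so H_0 = Z.
  H_1: rank ker ∂_1 − rank ∂_2 = (6 − 3) − 3 = 0, and the invariant factors of ∂_2 are all 1, so H_1 = 0.
  H_2: rank ker ∂_2 − rank ∂_3 = (4 − 3) − 0 = 1, and there is no ∂_3, so H_2 = Z.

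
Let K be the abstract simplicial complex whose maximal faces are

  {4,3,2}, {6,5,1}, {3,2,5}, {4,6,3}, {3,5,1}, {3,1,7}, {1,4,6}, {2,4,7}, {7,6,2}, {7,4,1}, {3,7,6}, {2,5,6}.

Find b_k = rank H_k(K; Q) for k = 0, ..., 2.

Take the total order 1 < 2 < 3 < 4 < 5 < 6 < 7 on the vertex set. Then K (dimension 2) consists of the simplices:

  0-simplices (7): [1], [2], [3], [4], [5], [6], [7]
  1-simplices (18): [1,3], [1,4], [1,5], [1,6], [1,7], [2,3], [2,4], [2,5], [2,6], [2,7], [3,4], [3,5], [3,6], [3,7], [4,6], [4,7], [5,6], [6,7]
  2-simplices (12): [1,3,5], [1,3,7], [1,4,6], [1,4,7], [1,5,6], [2,3,4], [2,3,5], [2,4,7], [2,5,6], [2,6,7], [3,4,6], [3,6,7]

giving chain groups C_0 ≅ Z^7, C_1 ≅ Z^18, C_2 ≅ Z^12.

Boundary ∂_1: C_1 → C_0 maps an edge to its endpoints' difference, ∂[p,q] = q − p. For instance
  ∂[2,7] = [7] − [2].
The resulting 7×18 matrix has rank 6, and its Smith normal form has invariant factors (1,1,1,1,1,1).

∂_2: C_2 → C_1 acts by ∂[p,q,r] = [q,r] − [p,r] + [p,q]. For instance
  ∂[2,6,7] = [6,7] − [2,7] + [2,6],
  ∂[3,6,7] = [6,7] − [3,7] + [3,6].
This gives a 18×12 integer matrix of rank 12; reducing to Smith normal form yields diagonal entries (1,1,1,1,1,1,1,1,1,1,1,2).

From H_k ≅ ker(∂_k) / im(∂_{k+1}) we obtain:

  H_0: rank C_0 − rank ∂_1 = 7 − 6 = 1, and the invariant factors of ∂_1 are all 1, so H_0 ≅ Z.
  H_1: rank ker ∂_1 − rank ∂_2 = (18 − 6) − 12 = 0, and ∂_2 has invariant factor 2 > 1, so H_1 ≅ Z/2Z.
  H_2: rank ker ∂_2 − rank ∂_3 = (12 − 12) − 0 = 0, and there is no ∂_3, so H_2 ≅ 0.

As a check, the Euler characteristic is 7 − 18 + 12 = 1, which agrees with 1 − 0 + 0 = 1.
(K is a triangulation of the real projective plane RP^2.)

Hence the Betti numbers are b_0 = 1, b_1 = 0, b_2 = 0.

b_0 = 1, b_1 = 0, b_2 = 0.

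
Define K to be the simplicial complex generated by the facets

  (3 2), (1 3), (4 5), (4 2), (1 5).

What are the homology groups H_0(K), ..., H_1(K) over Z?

H_0 ≅ Z,  H_1 ≅ Z.

Take the total order 1 < 2 < 3 < 4 < 5 on the vertex set. Then K (dimension 1) consists of the simplices:

  0-simplices (5): [1], [2], [3], [4], [5]
  1-simplices (5): [1,3], [1,5], [2,3], [2,4], [4,5]

so the chain groups are C_0 ≅ Z^5, C_1 ≅ Z^5.

Boundary ∂_1: C_1 → C_0 is given by ∂[p,q] = [q] − [p]. For instance
  ∂[4,5] = [5] − [4].
This gives a 5×5 integer matrix of rank 4; reducing to Smith normal form yields diagonal entries (1,1,1,1).

Computing H_k = (kernel of ∂_k) / (image of ∂_{k+1}):

  H_0: rank C_0 − rank ∂_1 = 5 − 4 = 1, and the invariant factors of ∂_1 are all 1, so H_0 ≅ Z.
  H_1: rank ker ∂_1 − rank ∂_2 = (5 − 4) − 0 = 1, and there is no ∂_2, so H_1 ≅ Z.

(K is a triangulation of the circle S^1.)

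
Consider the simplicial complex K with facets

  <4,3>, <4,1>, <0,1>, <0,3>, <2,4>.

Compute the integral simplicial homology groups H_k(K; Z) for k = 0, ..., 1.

Order the vertices as 0 < 1 < 2 < 3 < 4. Listing each simplex with vertices in this order, K has dimension 1 with simplices:

  0-simplices (5): [0], [1], [2], [3], [4]
  1-simplices (5): [0,1], [0,3], [1,4], [2,4], [3,4]

giving chain groups C_0 ≅ Z^5, C_1 ≅ Z^5.

∂_1: C_1 → C_0 maps an edge to its endpoints' difference, ∂[p,q] = q − p.
This gives a 5×5 integer matrix of rank 4; reducing to Smith normal form yields diagonal entries (1,1,1,1).

Now H_k = ker ∂_k / im ∂_{k+1}, so:

  H_0: rank C_0 − rank ∂_1 = 5 − 4 = 1, and the invariant factors of ∂_1 are all 1, so H_0 = Z.
  H_1: rank ker ∂_1 − rank ∂_2 = (5 − 4) − 0 = 1, and there is no ∂_2, so H_1 = Z.

H_0 = Z,  H_1 = Z.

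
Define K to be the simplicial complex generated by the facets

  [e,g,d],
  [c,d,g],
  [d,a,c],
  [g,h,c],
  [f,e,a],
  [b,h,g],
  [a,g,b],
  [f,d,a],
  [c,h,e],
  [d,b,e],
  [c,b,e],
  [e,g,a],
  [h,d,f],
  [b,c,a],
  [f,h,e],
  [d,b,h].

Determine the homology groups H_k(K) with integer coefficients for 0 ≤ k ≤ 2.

H_0 ≅ Z,  H_1 ≅ Z^2,  H_2 ≅ Z.

Take the total order a < b < c < d < e < f < g < h on the vertex set. Then K (dimension 2) consists of the simplices:

  0-simplices (8): a, b, c, d, e, f, g, h
  1-simplices (24): ab, ac, ad, ae, af, ag, bc, bd, be, bg, bh, cd, ce, cg, ch, de, df, dg, dh, ef, eg, eh, fh, gh
  2-simplices (16): abc, abg, acd, adf, aef, aeg, bce, bde, bdh, bgh, cdg, ceh, cgh, deg, dfh, efh

giving chain groups C_0 ≅ Z^8, C_1 ≅ Z^24, C_2 ≅ Z^16.

∂_1: C_1 → C_0 is given by ∂[p,q] = [q] − [p].
The 8×24 boundary matrix has rank 7 and Smith normal form diag(1,1,1,1,1,1,1).

The boundary map ∂_2: C_2 → C_1 sends each 2-simplex [p,q,r] to [q,r] − [p,r] + [p,q]. For instance
  ∂bde = de − be + bd,
  ∂dfh = fh − dh + df.
The 24×16 boundary matrix has rank 15 and Smith normal form diag(1,1,1,1,1,1,1,1,1,1,1,1,1,1,1).

Now H_k = ker ∂_k / im ∂_{k+1}, so:

  H_0: rank C_0 − rank ∂_1 = 8 − 7 = 1, and the invariant factors of ∂_1 are all 1, so H_0 ≅ Z.
  H_1: rank ker ∂_1 − rank ∂_2 = (24 − 7) − 15 = 2, and the invariant factors of ∂_2 are all 1, so H_1 ≅ Z^2.
  H_2: rank ker ∂_2 − rank ∂_3 = (16 − 15) − 0 = 1, and there is no ∂_3, so H_2 ≅ Z.

As a check, the Euler characteristic is 8 − 24 + 16 = 0, which agrees with 1 − 2 + 1 = 0.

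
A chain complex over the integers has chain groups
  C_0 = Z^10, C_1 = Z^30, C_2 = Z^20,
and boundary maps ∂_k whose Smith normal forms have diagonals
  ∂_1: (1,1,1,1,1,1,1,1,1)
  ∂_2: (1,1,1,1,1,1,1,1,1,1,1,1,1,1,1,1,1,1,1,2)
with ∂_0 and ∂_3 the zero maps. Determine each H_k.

H_0: b_0 = 10 − 0 − 9 = 1; torsion from ∂_1 factors > 1: none. So H_0 = Z.
H_1: b_1 = 30 − 9 − 20 = 1; torsion from ∂_2 factors > 1: [2]. So H_1 = Z ⊕ Z/2Z.
H_2: b_2 = 20 − 20 − 0 = 0; torsion from ∂_3 factors > 1: none. So H_2 = 0.

H_0 = Z,  H_1 = Z ⊕ Z/2Z,  H_2 = 0.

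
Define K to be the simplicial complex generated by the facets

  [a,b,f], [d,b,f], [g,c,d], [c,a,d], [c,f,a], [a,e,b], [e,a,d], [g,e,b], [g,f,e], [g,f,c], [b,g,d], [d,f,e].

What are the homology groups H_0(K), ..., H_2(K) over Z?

We work with the vertex ordering a < b < c < d < e < f < g. The simplices of K, each written with vertices in increasing order, are:

  0-simplices (7): a, b, c, d, e, f, g
  1-simplices (18): ab, ac, ad, ae, af, bd, be, bf, bg, cd, cf, cg, de, df, dg, ef, eg, fg
  2-simplices (12): abe, abf, acd, acf, ade, bdf, bdg, beg, cdg, cfg, def, efg

giving chain groups C_0 ≅ Z^7, C_1 ≅ Z^18, C_2 ≅ Z^12.

The boundary map ∂_1: C_1 → C_0 sends each edge [p,q] (with p < q) to q − p.
As a 7×18 matrix over Z this has rank 6, with invariant factors (1,1,1,1,1,1).

∂_2: C_2 → C_1 acts by ∂[p,q,r] = [q,r] − [p,r] + [p,q]. For instance
  ∂abf = bf − af + ab,
  ∂bdg = dg − bg + bd.
The 18×12 boundary matrix has rank 12 and Smith normal form diag(1,1,1,1,1,1,1,1,1,1,1,2).

Computing H_k = (kernel of ∂_k) / (image of ∂_{k+1}):

  H_0: rank C_0 − rank ∂_1 = 7 − 6 = 1, and the invariant factors of ∂_1 are all 1, so H_0 ≅ Z.
  H_1: rank ker ∂_1 − rank ∂_2 = (18 − 6) − 12 = 0, and ∂_2 has invariant factor 2 > 1, so H_1 ≅ Z/2.
  H_2: rank ker ∂_2 − rank ∂_3 = (12 − 12) − 0 = 0, and there is no ∂_3, so H_2 ≅ 0.

As a check, the Euler characteristic is 7 − 18 + 12 = 1, which agrees with 1 − 0 + 0 = 1.
(K is a triangulation of the real projective plane RP^2.)

H_0 ≅ Z,  H_1 ≅ Z/2,  H_2 = 0.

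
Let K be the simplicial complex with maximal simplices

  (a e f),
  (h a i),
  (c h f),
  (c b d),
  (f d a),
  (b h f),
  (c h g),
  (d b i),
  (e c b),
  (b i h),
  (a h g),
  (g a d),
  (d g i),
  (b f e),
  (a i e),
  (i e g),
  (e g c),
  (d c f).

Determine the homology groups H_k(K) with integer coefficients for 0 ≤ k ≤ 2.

H_0 ≅ Z,  H_1 ≅ Z × Z/2,  H_2 = 0.

K has 9 vertices, 27 edges, 18 triangles.
rank ∂_0 = 0, rank ∂_1 = 8 ⇒ b_0 = 9 − 0 − 8 = 1; all invariant factors of ∂_1 are 1 so no torsion. So H_0 ≅ Z.
rank ∂_1 = 8, rank ∂_2 = 18 ⇒ b_1 = 27 − 8 − 18 = 1; ∂_2 has invariant factor(s) [2] giving torsion. So H_1 ≅ Z × Z/2.
rank ∂_2 = 18, rank ∂_3 = 0 ⇒ b_2 = 18 − 18 − 0 = 0. So H_2 ≅ 0.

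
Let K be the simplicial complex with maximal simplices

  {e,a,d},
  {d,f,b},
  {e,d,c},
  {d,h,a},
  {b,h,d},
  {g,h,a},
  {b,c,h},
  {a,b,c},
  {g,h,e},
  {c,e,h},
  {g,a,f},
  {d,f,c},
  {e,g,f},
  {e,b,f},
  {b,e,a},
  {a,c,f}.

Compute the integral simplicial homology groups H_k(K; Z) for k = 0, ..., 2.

Fix the vertex order a < b < c < d < e < f < g < h and write every simplex with vertices in increasing order. Then dim K = 2 and the simplices of K are:

  0-simplices (8): a, b, c, d, e, f, g, h
  1-simplices (24): ab, ac, ad, ae, af, ag, ah, bc, bd, be, bf, bh, cd, ce, cf, ch, de, df, dh, ef, eg, eh, fg, gh
  2-simplices (16): abc, abe, acf, ade, adh, afg, agh, bch, bdf, bdh, bef, cde, cdf, ceh, efg, egh

Hence C_0 ≅ Z^8, C_1 ≅ Z^24, C_2 ≅ Z^16.

Boundary ∂_1: C_1 → C_0 sends each edge [p,q] (with p < q) to q − p.
This gives a 8×24 integer matrix of rank 7; reducing to Smith normal form yields diagonal entries (1,1,1,1,1,1,1).

Boundary ∂_2: C_2 → C_1 acts by ∂[p,q,r] = [q,r] − [p,r] + [p,q]. For instance
  ∂efg = fg − eg + ef,
  ∂acf = cf − af + ac.
As a 24×16 matrix over Z this has rank 15, with invariant factors (1,1,1,1,1,1,1,1,1,1,1,1,1,1,1).

Computing H_k = (kernel of ∂_k) / (image of ∂_{k+1}):

  H_0: rank C_0 − rank ∂_1 = 8 − 7 = 1, and the invariant factors of ∂_1 are all 1, so H_0 = Z.
  H_1: rank ker ∂_1 − rank ∂_2 = (24 − 7) − 15 = 2, and the invariant factors of ∂_2 are all 1, so H_1 = Z^2.
  H_2: rank ker ∂_2 − rank ∂_3 = (16 − 15) − 0 = 1, and there is no ∂_3, so H_2 = Z.

As a check, the Euler characteristic is 8 − 24 + 16 = 0, which agrees with 1 − 2 + 1 = 0.

H_0 ≅ Z,  H_1 ≅ Z^2,  H_2 ≅ Z.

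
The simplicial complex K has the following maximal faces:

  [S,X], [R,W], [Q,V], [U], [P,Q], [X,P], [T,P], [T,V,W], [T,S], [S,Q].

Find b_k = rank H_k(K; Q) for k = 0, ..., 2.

We work with the vertex ordering P < Q < R < S < T < U < V < W < X. The simplices of K, each written with vertices in increasing order, are:

  0-simplices (9): P, Q, R, S, T, U, V, W, X
  1-simplices (11): PQ, PT, PX, QS, QV, RW, ST, SX, TV, TW, VW
  2-simplices (1): TVW

Hence C_0 ≅ Z^9, C_1 ≅ Z^11, C_2 ≅ Z^1.

Boundary ∂_1: C_1 → C_0 maps an edge to its endpoints' difference, ∂[p,q] = q − p. For instance
  ∂SX = X − S.
This gives a 9×11 integer matrix of rank 7; reducing to Smith normal form yields diagonal entries (1,1,1,1,1,1,1).

The boundary map ∂_2: C_2 → C_1 sends each 2-simplex [p,q,r] to [q,r] − [p,r] + [p,q]. For instance
  ∂TVW = VW − TW + TV.
This gives a 11×1 integer matrix of rank 1; reducing to Smith normal form yields diagonal entries (1).

From H_k ≅ ker(∂_k) / im(∂_{k+1}) we obtain:

  H_0: rank C_0 − rank ∂_1 = 9 − 7 = 2, and the invariant factors of ∂_1 are all 1, so H_0 ≅ Z^2.
  H_1: rank ker ∂_1 − rank ∂_2 = (11 − 7) − 1 = 3, and the invariant factors of ∂_2 are all 1, so H_1 ≅ Z^3.
  H_2: rank ker ∂_2 − rank ∂_3 = (1 − 1) − 0 = 0, and there is no ∂_3, so H_2 ≅ 0.

Hence the Betti numbers are b_0 = 2, b_1 = 3, b_2 = 0.

b_0 = 2, b_1 = 3, b_2 = 0.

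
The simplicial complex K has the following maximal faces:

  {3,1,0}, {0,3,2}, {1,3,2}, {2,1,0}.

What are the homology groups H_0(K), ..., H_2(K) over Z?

H_0 = Z,  H_1 = 0,  H_2 = Z.

K has 4 vertices, 6 edges, 4 triangles.
rank ∂_0 = 0, rank ∂_1 = 3 ⇒ b_0 = 4 − 0 − 3 = 1; all invariant factors of ∂_1 are 1 so no torsion. So H_0 = Z.
rank ∂_1 = 3, rank ∂_2 = 3 ⇒ b_1 = 6 − 3 − 3 = 0; all invariant factors of ∂_2 are 1 so no torsion. So H_1 = 0.
rank ∂_2 = 3, rank ∂_3 = 0 ⇒ b_2 = 4 − 3 − 0 = 1. So H_2 = Z.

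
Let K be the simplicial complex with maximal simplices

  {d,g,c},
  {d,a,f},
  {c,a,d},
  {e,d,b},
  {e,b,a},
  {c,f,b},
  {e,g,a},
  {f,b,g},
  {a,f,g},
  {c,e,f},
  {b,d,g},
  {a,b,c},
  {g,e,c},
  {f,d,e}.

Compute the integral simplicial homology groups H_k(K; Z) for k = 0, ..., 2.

H_0 ≅ Z,  H_1 ≅ Z^2,  H_2 ≅ Z.

Order the vertices as a < b < c < d < e < f < g. Listing each simplex with vertices in this order, K has dimension 2 with simplices:

  0-simplices (7): a, b, c, d, e, f, g
  1-simplices (21): ab, ac, ad, ae, af, ag, bc, bd, be, bf, bg, cd, ce, cf, cg, de, df, dg, ef, eg, fg
  2-simplices (14): abc, abe, acd, adf, aeg, afg, bcf, bde, bdg, bfg, cdg, cef, ceg, def

Hence C_0 ≅ Z^7, C_1 ≅ Z^21, C_2 ≅ Z^14.

The boundary map ∂_1: C_1 → C_0 maps an edge to its endpoints' difference, ∂[p,q] = q − p.
The resulting 7×21 matrix has rank 6, and its Smith normal form has invariant factors (1,1,1,1,1,1).

Boundary ∂_2: C_2 → C_1 sends each 2-simplex [p,q,r] to [q,r] − [p,r] + [p,q]. For instance
  ∂cdg = dg − cg + cd,
  ∂cef = ef − cf + ce.
This gives a 21×14 integer matrix of rank 13; reducing to Smith normal form yields diagonal entries (1,1,1,1,1,1,1,1,1,1,1,1,1).

From H_k ≅ ker(∂_k) / im(∂_{k+1}) we obtain:

  H_0: rank C_0 − rank ∂_1 = 7 − 6 = 1, and the invariant factors of ∂_1 are all 1, so H_0 ≅ Z.
  H_1: rank ker ∂_1 − rank ∂_2 = (21 − 6) − 13 = 2, and the invariant factors of ∂_2 are all 1, so H_1 ≅ Z^2.
  H_2: rank ker ∂_2 − rank ∂_3 = (14 − 13) − 0 = 1, and there is no ∂_3, so H_2 ≅ Z.

As a check, the Euler characteristic is 7 − 21 + 14 = 0, which agrees with 1 − 2 + 1 = 0.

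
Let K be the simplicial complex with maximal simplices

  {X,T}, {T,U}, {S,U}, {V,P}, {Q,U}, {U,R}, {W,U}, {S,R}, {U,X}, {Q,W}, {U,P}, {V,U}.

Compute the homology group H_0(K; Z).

H_0 = Z.

Take the total order P < Q < R < S < T < U < V < W < X on the vertex set. Then K (dimension 1) consists of the simplices:

  0-simplices (9): P, Q, R, S, T, U, V, W, X
  1-simplices (12): PU, PV, QU, QW, RS, RU, SU, TU, TX, UV, UW, UX

giving chain groups C_0 ≅ Z^9, C_1 ≅ Z^12.

The boundary map ∂_1: C_1 → C_0 sends each edge [p,q] (with p < q) to q − p. For instance
  ∂QW = W − Q.
The 9×12 boundary matrix has rank 8 and Smith normal form diag(1,1,1,1,1,1,1,1).

From H_k ≅ ker(∂_k) / im(∂_{k+1}) we obtain:

  H_0: rank C_0 − rank ∂_1 = 9 − 8 = 1, and the invariant factors of ∂_1 are all 1, so H_0 ≅ Z.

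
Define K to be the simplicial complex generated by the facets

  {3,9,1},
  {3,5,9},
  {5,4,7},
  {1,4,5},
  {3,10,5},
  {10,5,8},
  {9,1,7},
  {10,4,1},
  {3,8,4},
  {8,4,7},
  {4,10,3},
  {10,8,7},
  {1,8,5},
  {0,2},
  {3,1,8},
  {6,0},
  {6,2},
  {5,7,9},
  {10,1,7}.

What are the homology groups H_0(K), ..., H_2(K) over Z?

H_0 = Z^2,  H_1 = Z^3,  H_2 = Z.

Take the total order 0 < 1 < 2 < 3 < 4 < 5 < 6 < 7 < 8 < 9 < 10 on the vertex set. Then K (dimension 2) consists of the simplices:

  0-simplices (11): [0], [1], [2], [3], [4], [5], [6], [7], [8], [9], [10]
  1-simplices (27): (27 of them)
  2-simplices (16): [1,3,8], [1,3,9], [1,4,5], [1,4,10], [1,5,8], [1,7,9], [1,7,10], [3,4,8], [3,4,10], [3,5,9], [3,5,10], [4,5,7], [4,7,8], [5,7,9], [5,8,10], [7,8,10]

giving chain groups C_0 ≅ Z^11, C_1 ≅ Z^27, C_2 ≅ Z^16.

Boundary ∂_1: C_1 → C_0 maps an edge to its endpoints' difference, ∂[p,q] = q − p. For instance
  ∂[0,6] = [6] − [0].
As a 11×27 matrix over Z this has rank 9, with invariant factors (1,1,1,1,1,1,1,1,1).

∂_2: C_2 → C_1 acts by ∂[p,q,r] = [q,r] − [p,r] + [p,q]. For instance
  ∂[4,7,8] = [7,8] − [4,8] + [4,7],
  ∂[1,5,8] = [5,8] − [1,8] + [1,5].
The resulting 27×16 matrix has rank 15, and its Smith normal form has invariant factors (1,1,1,1,1,1,1,1,1,1,1,1,1,1,1).

Reading off H_k = ker ∂_k / im ∂_{k+1}:

  H_0: rank C_0 − rank ∂_1 = 11 − 9 = 2, and the invariant factors of ∂_1 are all 1, so H_0 = Z^2.
  H_1: rank ker ∂_1 − rank ∂_2 = (27 − 9) − 15 = 3, and the invariant factors of ∂_2 are all 1, so H_1 = Z^3.
  H_2: rank ker ∂_2 − rank ∂_3 = (16 − 15) − 0 = 1, and there is no ∂_3, so H_2 = Z.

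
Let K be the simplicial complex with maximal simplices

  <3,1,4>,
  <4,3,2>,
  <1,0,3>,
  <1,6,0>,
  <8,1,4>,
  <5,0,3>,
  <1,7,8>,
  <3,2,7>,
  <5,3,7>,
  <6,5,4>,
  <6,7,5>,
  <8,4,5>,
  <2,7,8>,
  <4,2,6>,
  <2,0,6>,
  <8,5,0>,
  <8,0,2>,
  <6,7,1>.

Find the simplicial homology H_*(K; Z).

H_0 = Z,  H_1 = Z^2,  H_2 = Z.

We work with the vertex ordering 0 < 1 < 2 < 3 < 4 < 5 < 6 < 7 < 8. The simplices of K, each written with vertices in increasing order, are:

  0-simplices (9): [0], [1], [2], [3], [4], [5], [6], [7], [8]
  1-simplices (27): (27 of them)
  2-simplices (18): [0,1,3], [0,1,6], [0,2,6], [0,2,8], [0,3,5], [0,5,8], [1,3,4], [1,4,8], [1,6,7], [1,7,8], [2,3,4], [2,3,7], [2,4,6], [2,7,8], [3,5,7], [4,5,6], [4,5,8], [5,6,7]

giving chain groups C_0 ≅ Z^9, C_1 ≅ Z^27, C_2 ≅ Z^18.

The boundary map ∂_1: C_1 → C_0 is given by ∂[p,q] = [q] − [p].
This gives a 9×27 integer matrix of rank 8; reducing to Smith normal form yields diagonal entries (1,1,1,1,1,1,1,1).

∂_2: C_2 → C_1 acts by ∂[p,q,r] = [q,r] − [p,r] + [p,q]. For instance
  ∂[4,5,6] = [5,6] − [4,6] + [4,5],
  ∂[0,2,8] = [2,8] − [0,8] + [0,2].
The resulting 27×18 matrix has rank 17, and its Smith normal form has invariant factors (1,1,1,1,1,1,1,1,1,1,1,1,1,1,1,1,1).

Reading off H_k = ker ∂_k / im ∂_{k+1}:

  H_0: rank C_0 − rank ∂_1 = 9 − 8 = 1, and the invariant factors of ∂_1 are all 1, so H_0 = Z.
  H_1: rank ker ∂_1 − rank ∂_2 = (27 − 8) − 17 = 2, and the invariant factors of ∂_2 are all 1, so H_1 = Z^2.
  H_2: rank ker ∂_2 − rank ∂_3 = (18 − 17) − 0 = 1, and there is no ∂_3, so H_2 = Z.

As a check, the Euler characteristic is 9 − 27 + 18 = 0, which agrees with 1 − 2 + 1 = 0.
(K is a triangulation of the torus T^2.)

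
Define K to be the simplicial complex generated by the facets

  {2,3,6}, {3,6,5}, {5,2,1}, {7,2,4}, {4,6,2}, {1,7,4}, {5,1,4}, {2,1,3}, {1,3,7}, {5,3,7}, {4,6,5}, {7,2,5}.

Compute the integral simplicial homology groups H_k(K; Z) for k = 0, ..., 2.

Take the total order 1 < 2 < 3 < 4 < 5 < 6 < 7 on the vertex set. Then K (dimension 2) consists of the simplices:

  0-simplices (7): [1], [2], [3], [4], [5], [6], [7]
  1-simplices (18): [1,2], [1,3], [1,4], [1,5], [1,7], [2,3], [2,4], [2,5], [2,6], [2,7], [3,5], [3,6], [3,7], [4,5], [4,6], [4,7], [5,6], [5,7]
  2-simplices (12): [1,2,3], [1,2,5], [1,3,7], [1,4,5], [1,4,7], [2,3,6], [2,4,6], [2,4,7], [2,5,7], [3,5,6], [3,5,7], [4,5,6]

Hence C_0 ≅ Z^7, C_1 ≅ Z^18, C_2 ≅ Z^12.

Boundary ∂_1: C_1 → C_0 sends each edge [p,q] (with p < q) to q − p. For instance
  ∂[2,7] = [7] − [2].
As a 7×18 matrix over Z this has rank 6, with invariant factors (1,1,1,1,1,1).

Boundary ∂_2: C_2 → C_1 maps a triangle to the signed sum of its edges. For instance
  ∂[2,4,6] = [4,6] − [2,6] + [2,4],
  ∂[1,4,5] = [4,5] − [1,5] + [1,4].
As a 18×12 matrix over Z this has rank 12, with invariant factors (1,1,1,1,1,1,1,1,1,1,1,2).

Computing H_k = (kernel of ∂_k) / (image of ∂_{k+1}):

  H_0: rank C_0 − rank ∂_1 = 7 − 6 = 1, and the invariant factors of ∂_1 are all 1, so H_0 = Z.
  H_1: rank ker ∂_1 − rank ∂_2 = (18 − 6) − 12 = 0, and ∂_2 has invariant factor 2 > 1, so H_1 = Z/2.
  H_2: rank ker ∂_2 − rank ∂_3 = (12 − 12) − 0 = 0, and there is no ∂_3, so H_2 = 0.

As a check, the Euler characteristic is 7 − 18 + 12 = 1, which agrees with 1 − 0 + 0 = 1.
(K is a triangulation of the real projective plane RP^2.)

H_0 ≅ Z,  H_1 ≅ Z/2,  H_2 = 0.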